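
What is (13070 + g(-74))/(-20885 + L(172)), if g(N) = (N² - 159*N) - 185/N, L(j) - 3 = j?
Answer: -3191/2180 ≈ -1.4638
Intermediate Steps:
L(j) = 3 + j
g(N) = N² - 185/N - 159*N
(13070 + g(-74))/(-20885 + L(172)) = (13070 + (-185 + (-74)²*(-159 - 74))/(-74))/(-20885 + (3 + 172)) = (13070 - (-185 + 5476*(-233))/74)/(-20885 + 175) = (13070 - (-185 - 1275908)/74)/(-20710) = (13070 - 1/74*(-1276093))*(-1/20710) = (13070 + 34489/2)*(-1/20710) = (60629/2)*(-1/20710) = -3191/2180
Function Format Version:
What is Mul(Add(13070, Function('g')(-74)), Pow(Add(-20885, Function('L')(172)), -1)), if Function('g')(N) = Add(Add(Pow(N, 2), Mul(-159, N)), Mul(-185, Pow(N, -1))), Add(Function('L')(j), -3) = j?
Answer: Rational(-3191, 2180) ≈ -1.4638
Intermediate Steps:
Function('L')(j) = Add(3, j)
Function('g')(N) = Add(Pow(N, 2), Mul(-185, Pow(N, -1)), Mul(-159, N))
Mul(Add(13070, Function('g')(-74)), Pow(Add(-20885, Function('L')(172)), -1)) = Mul(Add(13070, Mul(Pow(-74, -1), Add(-185, Mul(Pow(-74, 2), Add(-159, -74))))), Pow(Add(-20885, Add(3, 172)), -1)) = Mul(Add(13070, Mul(Rational(-1, 74), Add(-185, Mul(5476, -233)))), Pow(Add(-20885, 175), -1)) = Mul(Add(13070, Mul(Rational(-1, 74), Add(-185, -1275908))), Pow(-20710, -1)) = Mul(Add(13070, Mul(Rational(-1, 74), -1276093)), Rational(-1, 20710)) = Mul(Add(13070, Rational(34489, 2)), Rational(-1, 20710)) = Mul(Rational(60629, 2), Rational(-1, 20710)) = Rational(-3191, 2180)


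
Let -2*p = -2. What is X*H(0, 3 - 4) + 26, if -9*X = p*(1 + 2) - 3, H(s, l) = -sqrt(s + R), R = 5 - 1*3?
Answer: 26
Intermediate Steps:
p = 1 (p = -1/2*(-2) = 1)
R = 2 (R = 5 - 3 = 2)
H(s, l) = -sqrt(2 + s) (H(s, l) = -sqrt(s + 2) = -sqrt(2 + s))
X = 0 (X = -(1*(1 + 2) - 3)/9 = -(1*3 - 3)/9 = -(3 - 3)/9 = -1/9*0 = 0)
X*H(0, 3 - 4) + 26 = 0*(-sqrt(2 + 0)) + 26 = 0*(-sqrt(2)) + 26 = 0 + 26 = 26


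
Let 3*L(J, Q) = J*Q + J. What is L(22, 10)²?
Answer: 58564/9 ≈ 6507.1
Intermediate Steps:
L(J, Q) = J/3 + J*Q/3 (L(J, Q) = (J*Q + J)/3 = (J + J*Q)/3 = J/3 + J*Q/3)
L(22, 10)² = ((⅓)*22*(1 + 10))² = ((⅓)*22*11)² = (242/3)² = 58564/9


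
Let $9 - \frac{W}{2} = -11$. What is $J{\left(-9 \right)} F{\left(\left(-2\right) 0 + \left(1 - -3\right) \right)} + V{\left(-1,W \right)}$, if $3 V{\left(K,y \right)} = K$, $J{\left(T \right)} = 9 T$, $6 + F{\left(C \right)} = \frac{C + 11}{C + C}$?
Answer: $\frac{8011}{24} \approx 333.79$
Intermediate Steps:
$W = 40$ ($W = 18 - -22 = 18 + 22 = 40$)
$F{\left(C \right)} = -6 + \frac{11 + C}{2 C}$ ($F{\left(C \right)} = -6 + \frac{C + 11}{C + C} = -6 + \frac{11 + C}{2 C}$)
$V{\left(K,y \right)} = \frac{K}{3}$
$J{\left(-9 \right)} F{\left(\left(-2\right) 0 + \left(1 - -3\right) \right)} + V{\left(-1,W \right)} = 9 \left(-9\right) \frac{11 \left(1 - \left(\left(-2\right) 0 + \left(1 - -3\right)\right)\right)}{2 \left(\left(-2\right) 0 + \left(1 - -3\right)\right)} + \frac{1}{3} \left(-1\right) = - 81 \frac{11 \left(1 - \left(0 + \left(1 + 3\right)\right)\right)}{2 \left(0 + \left(1 + 3\right)\right)} - \frac{1}{3} = - 81 \frac{11 \left(1 - \left(0 + 4\right)\right)}{2 \left(0 + 4\right)} - \frac{1}{3} = - 81 \frac{11 \left(1 - 4\right)}{2 \cdot 4} - \frac{1}{3} = - 81 \cdot \frac{11}{2} \cdot \frac{1}{4} \left(1 - 4\right) - \frac{1}{3} = - 81 \cdot \frac{11}{2} \cdot \frac{1}{4} \left(-3\right) - \frac{1}{3} = \left(-81\right) \left(- \frac{33}{8}\right) - \frac{1}{3} = \frac{2673}{8} - \frac{1}{3} = \frac{8011}{24}$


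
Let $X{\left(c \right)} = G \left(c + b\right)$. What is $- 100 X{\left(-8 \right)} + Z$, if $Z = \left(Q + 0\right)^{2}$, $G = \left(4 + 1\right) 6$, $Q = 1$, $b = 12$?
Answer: $-11999$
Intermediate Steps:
$G = 30$ ($G = 5 \cdot 6 = 30$)
$X{\left(c \right)} = 360 + 30 c$ ($X{\left(c \right)} = 30 \left(c + 12\right) = 30 \left(12 + c\right) = 360 + 30 c$)
$Z = 1$ ($Z = \left(1 + 0\right)^{2} = 1^{2} = 1$)
$- 100 X{\left(-8 \right)} + Z = - 100 \left(360 + 30 \left(-8\right)\right) + 1 = - 100 \left(360 - 240\right) + 1 = \left(-100\right) 120 + 1 = -12000 + 1 = -11999$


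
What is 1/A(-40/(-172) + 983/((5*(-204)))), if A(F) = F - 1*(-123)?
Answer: 43860/5362711 ≈ 0.0081787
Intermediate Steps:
A(F) = 123 + F (A(F) = F + 123 = 123 + F)
1/A(-40/(-172) + 983/((5*(-204)))) = 1/(123 + (-40/(-172) + 983/((5*(-204))))) = 1/(123 + (-40*(-1/172) + 983/(-1020))) = 1/(123 + (10/43 + 983*(-1/1020))) = 1/(123 + (10/43 - 983/1020)) = 1/(123 - 32069/43860) = 1/(5362711/43860) = 43860/5362711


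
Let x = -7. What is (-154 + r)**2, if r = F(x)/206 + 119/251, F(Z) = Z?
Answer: 63043075961089/2673510436 ≈ 23581.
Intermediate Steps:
r = 22757/51706 (r = -7/206 + 119/251 = 22757/51706 ≈ 0.44012)
(-154 + r)**2 = (-154 + 22757/51706)**2 = (-7939967/51706)**2 = 63043075961089/2673510436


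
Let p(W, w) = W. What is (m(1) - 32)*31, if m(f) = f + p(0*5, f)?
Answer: -961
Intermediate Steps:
m(f) = f (m(f) = f + 0*5 = f + 0 = f)
(m(1) - 32)*31 = (1 - 32)*31 = -31*31 = -961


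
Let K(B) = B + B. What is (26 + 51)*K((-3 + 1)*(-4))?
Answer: 1232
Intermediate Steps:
K(B) = 2*B
(26 + 51)*K((-3 + 1)*(-4)) = (26 + 51)*(2*((-3 + 1)*(-4))) = 77*(2*(-2*(-4))) = 77*(2*8) = 77*16 = 1232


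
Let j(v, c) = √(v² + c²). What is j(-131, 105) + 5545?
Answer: 5545 + √28186 ≈ 5712.9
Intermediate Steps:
j(v, c) = √(c² + v²)
j(-131, 105) + 5545 = √(105² + (-131)²) + 5545 = √(11025 + 17161) + 5545 = √28186 + 5545 = 5545 + √28186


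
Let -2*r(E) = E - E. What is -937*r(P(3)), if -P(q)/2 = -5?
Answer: 0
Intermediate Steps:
P(q) = 10 (P(q) = -2*(-5) = 10)
r(E) = 0 (r(E) = -(E - E)/2 = -½*0 = 0)
-937*r(P(3)) = -937*0 = 0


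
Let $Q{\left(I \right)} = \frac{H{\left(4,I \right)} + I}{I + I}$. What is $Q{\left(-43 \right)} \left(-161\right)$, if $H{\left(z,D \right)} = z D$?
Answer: $- \frac{805}{2} \approx -402.5$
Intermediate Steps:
$H{\left(z,D \right)} = D z$
$Q{\left(I \right)} = \frac{5}{2}$ ($Q{\left(I \right)} = \frac{I 4 + I}{I + I} = \frac{4 I + I}{2 I} = 5 I \frac{1}{2 I} = \frac{5}{2}$)
$Q{\left(-43 \right)} \left(-161\right) = \frac{5}{2} \left(-161\right) = - \frac{805}{2}$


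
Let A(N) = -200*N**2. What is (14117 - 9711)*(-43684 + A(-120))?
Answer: -12881751704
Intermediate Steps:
(14117 - 9711)*(-43684 + A(-120)) = (14117 - 9711)*(-43684 - 200*(-120)**2) = 4406*(-43684 - 200*14400) = 4406*(-43684 - 2880000) = 4406*(-2923684) = -12881751704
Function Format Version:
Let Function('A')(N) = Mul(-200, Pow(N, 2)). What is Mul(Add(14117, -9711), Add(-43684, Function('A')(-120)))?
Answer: -12881751704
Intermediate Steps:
Mul(Add(14117, -9711), Add(-43684, Function('A')(-120))) = Mul(Add(14117, -9711), Add(-43684, Mul(-200, Pow(-120, 2)))) = Mul(4406, Add(-43684, Mul(-200, 14400))) = Mul(4406, Add(-43684, -2880000)) = Mul(4406, -2923684) = -12881751704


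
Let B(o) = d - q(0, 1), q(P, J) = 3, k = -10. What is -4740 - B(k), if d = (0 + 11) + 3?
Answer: -4751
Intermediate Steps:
d = 14 (d = 11 + 3 = 14)
B(o) = 11 (B(o) = 14 - 1*3 = 14 - 3 = 11)
-4740 - B(k) = -4740 - 1*11 = -4740 - 11 = -4751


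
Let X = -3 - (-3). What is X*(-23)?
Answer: 0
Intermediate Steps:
X = 0 (X = -3 - 1*(-3) = -3 + 3 = 0)
X*(-23) = 0*(-23) = 0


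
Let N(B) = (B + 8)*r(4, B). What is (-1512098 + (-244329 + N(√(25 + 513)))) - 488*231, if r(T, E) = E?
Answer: -1868617 + 8*√538 ≈ -1.8684e+6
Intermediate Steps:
N(B) = B*(8 + B) (N(B) = (B + 8)*B = (8 + B)*B = B*(8 + B))
(-1512098 + (-244329 + N(√(25 + 513)))) - 488*231 = (-1512098 + (-244329 + √(25 + 513)*(8 + √(25 + 513)))) - 488*231 = (-1512098 + (-244329 + √538*(8 + √538))) - 112728 = (-1756427 + √538*(8 + √538)) - 112728 = -1869155 + √538*(8 + √538)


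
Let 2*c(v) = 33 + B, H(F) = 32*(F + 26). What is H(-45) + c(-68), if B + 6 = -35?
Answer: -612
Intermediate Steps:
H(F) = 832 + 32*F (H(F) = 32*(26 + F) = 832 + 32*F)
B = -41 (B = -6 - 35 = -41)
c(v) = -4 (c(v) = (33 - 41)/2 = (1/2)*(-8) = -4)
H(-45) + c(-68) = (832 + 32*(-45)) - 4 = (832 - 1440) - 4 = -608 - 4 = -612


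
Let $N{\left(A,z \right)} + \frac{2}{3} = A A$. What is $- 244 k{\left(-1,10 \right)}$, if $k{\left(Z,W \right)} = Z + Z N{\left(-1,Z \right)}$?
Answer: $\frac{976}{3} \approx 325.33$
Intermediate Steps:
$N{\left(A,z \right)} = - \frac{2}{3} + A^{2}$ ($N{\left(A,z \right)} = - \frac{2}{3} + A A = - \frac{2}{3} + A^{2}$)
$k{\left(Z,W \right)} = \frac{4 Z}{3}$ ($k{\left(Z,W \right)} = Z + Z \left(- \frac{2}{3} + \left(-1\right)^{2}\right) = Z + Z \left(- \frac{2}{3} + 1\right) = Z + Z \frac{1}{3} = Z + \frac{Z}{3} = \frac{4 Z}{3}$)
$- 244 k{\left(-1,10 \right)} = - 244 \cdot \frac{4}{3} \left(-1\right) = \left(-244\right) \left(- \frac{4}{3}\right) = \frac{976}{3}$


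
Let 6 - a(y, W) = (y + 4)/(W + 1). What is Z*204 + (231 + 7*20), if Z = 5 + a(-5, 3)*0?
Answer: 1391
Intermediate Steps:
a(y, W) = 6 - (4 + y)/(1 + W) (a(y, W) = 6 - (y + 4)/(W + 1) = 6 - (4 + y)/(1 + W))
Z = 5 (Z = 5 + ((2 - 1*(-5) + 6*3)/(1 + 3))*0 = 5 + ((2 + 5 + 18)/4)*0 = 5 + ((1/4)*25)*0 = 5 + (25/4)*0 = 5 + 0 = 5)
Z*204 + (231 + 7*20) = 5*204 + (231 + 7*20) = 1020 + (231 + 140) = 1020 + 371 = 1391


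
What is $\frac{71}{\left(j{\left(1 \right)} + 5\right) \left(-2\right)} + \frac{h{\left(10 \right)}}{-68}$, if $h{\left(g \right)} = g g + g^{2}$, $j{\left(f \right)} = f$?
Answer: $- \frac{1807}{204} \approx -8.8578$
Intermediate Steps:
$h{\left(g \right)} = 2 g^{2}$ ($h{\left(g \right)} = g^{2} + g^{2} = 2 g^{2}$)
$\frac{71}{\left(j{\left(1 \right)} + 5\right) \left(-2\right)} + \frac{h{\left(10 \right)}}{-68} = \frac{71}{\left(1 + 5\right) \left(-2\right)} + \frac{2 \cdot 10^{2}}{-68} = \frac{71}{6 \left(-2\right)} + 2 \cdot 100 \left(- \frac{1}{68}\right) = \frac{71}{-12} + 200 \left(- \frac{1}{68}\right) = 71 \left(- \frac{1}{12}\right) - \frac{50}{17} = - \frac{71}{12} - \frac{50}{17} = - \frac{1807}{204}$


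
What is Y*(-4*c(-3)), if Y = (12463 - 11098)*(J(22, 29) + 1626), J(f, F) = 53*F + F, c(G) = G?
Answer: 52284960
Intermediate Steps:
J(f, F) = 54*F
Y = 4357080 (Y = (12463 - 11098)*(54*29 + 1626) = 1365*(1566 + 1626) = 1365*3192 = 4357080)
Y*(-4*c(-3)) = 4357080*(-4*(-3)) = 4357080*12 = 52284960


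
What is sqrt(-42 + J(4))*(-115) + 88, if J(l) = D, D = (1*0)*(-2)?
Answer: 88 - 115*I*sqrt(42) ≈ 88.0 - 745.29*I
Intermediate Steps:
D = 0 (D = 0*(-2) = 0)
J(l) = 0
sqrt(-42 + J(4))*(-115) + 88 = sqrt(-42 + 0)*(-115) + 88 = sqrt(-42)*(-115) + 88 = (I*sqrt(42))*(-115) + 88 = -115*I*sqrt(42) + 88 = 88 - 115*I*sqrt(42)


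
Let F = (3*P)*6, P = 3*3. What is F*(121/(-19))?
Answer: -19602/19 ≈ -1031.7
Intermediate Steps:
P = 9
F = 162 (F = (3*9)*6 = 27*6 = 162)
F*(121/(-19)) = 162*(121/(-19)) = 162*(121*(-1/19)) = 162*(-121/19) = -19602/19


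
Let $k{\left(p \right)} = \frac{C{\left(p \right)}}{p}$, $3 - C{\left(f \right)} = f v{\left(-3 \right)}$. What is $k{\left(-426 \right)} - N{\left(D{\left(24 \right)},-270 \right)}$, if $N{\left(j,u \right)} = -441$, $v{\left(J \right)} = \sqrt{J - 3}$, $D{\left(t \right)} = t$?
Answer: $\frac{62621}{142} - i \sqrt{6} \approx 440.99 - 2.4495 i$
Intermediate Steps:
$v{\left(J \right)} = \sqrt{-3 + J}$
$C{\left(f \right)} = 3 - i f \sqrt{6}$ ($C{\left(f \right)} = 3 - f \sqrt{-3 - 3} = 3 - f \sqrt{-6} = 3 - f i \sqrt{6} = 3 - i f \sqrt{6}$)
$k{\left(p \right)} = \frac{3 - i p \sqrt{6}}{p}$
$k{\left(-426 \right)} - N{\left(D{\left(24 \right)},-270 \right)} = \left(\frac{3}{-426} - i \sqrt{6}\right) - -441 = \left(3 \left(- \frac{1}{426}\right) - i \sqrt{6}\right) + 441 = \left(- \frac{1}{142} - i \sqrt{6}\right) + 441 = \frac{62621}{142} - i \sqrt{6}$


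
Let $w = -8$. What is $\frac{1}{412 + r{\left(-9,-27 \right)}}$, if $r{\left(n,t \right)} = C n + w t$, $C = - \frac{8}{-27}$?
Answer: $\frac{3}{1876} \approx 0.0015991$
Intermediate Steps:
$C = \frac{8}{27}$ ($C = \left(-8\right) \left(- \frac{1}{27}\right) = \frac{8}{27} \approx 0.2963$)
$r{\left(n,t \right)} = - 8 t + \frac{8 n}{27}$ ($r{\left(n,t \right)} = \frac{8 n}{27} - 8 t = - 8 t + \frac{8 n}{27}$)
$\frac{1}{412 + r{\left(-9,-27 \right)}} = \frac{1}{412 + \left(\left(-8\right) \left(-27\right) + \frac{8}{27} \left(-9\right)\right)} = \frac{1}{412 + \left(216 - \frac{8}{3}\right)} = \frac{1}{412 + \frac{640}{3}} = \frac{1}{\frac{1876}{3}} = \frac{3}{1876}$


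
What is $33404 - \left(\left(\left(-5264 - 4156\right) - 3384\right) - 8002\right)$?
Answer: $54210$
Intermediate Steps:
$33404 - \left(\left(\left(-5264 - 4156\right) - 3384\right) - 8002\right) = 33404 - \left(\left(-9420 - 3384\right) - 8002\right) = 33404 - \left(-12804 - 8002\right) = 33404 - -20806 = 33404 + 20806 = 54210$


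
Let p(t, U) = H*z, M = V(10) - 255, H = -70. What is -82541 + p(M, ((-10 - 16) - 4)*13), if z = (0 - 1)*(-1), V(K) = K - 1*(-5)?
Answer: -82611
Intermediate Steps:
V(K) = 5 + K (V(K) = K + 5 = 5 + K)
z = 1 (z = -1*(-1) = 1)
M = -240 (M = (5 + 10) - 255 = 15 - 255 = -240)
p(t, U) = -70 (p(t, U) = -70*1 = -70)
-82541 + p(M, ((-10 - 16) - 4)*13) = -82541 - 70 = -82611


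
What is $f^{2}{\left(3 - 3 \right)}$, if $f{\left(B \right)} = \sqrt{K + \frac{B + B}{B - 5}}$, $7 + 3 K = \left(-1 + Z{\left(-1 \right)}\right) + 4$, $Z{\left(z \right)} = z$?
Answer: $- \frac{5}{3} \approx -1.6667$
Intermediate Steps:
$K = - \frac{5}{3}$ ($K = - \frac{7}{3} + \frac{\left(-1 - 1\right) + 4}{3} = - \frac{7}{3} + \frac{-2 + 4}{3} = - \frac{7}{3} + \frac{1}{3} \cdot 2 = - \frac{7}{3} + \frac{2}{3} = - \frac{5}{3} \approx -1.6667$)
$f{\left(B \right)} = \sqrt{- \frac{5}{3} + \frac{2 B}{-5 + B}}$ ($f{\left(B \right)} = \sqrt{- \frac{5}{3} + \frac{B + B}{B - 5}} = \sqrt{- \frac{5}{3} + \frac{2 B}{-5 + B}}$)
$f^{2}{\left(3 - 3 \right)} = \left(\frac{\sqrt{3} \sqrt{\frac{25 + \left(3 - 3\right)}{-5 + \left(3 - 3\right)}}}{3}\right)^{2} = \left(\frac{\sqrt{3} \sqrt{\frac{25 + 0}{-5 + 0}}}{3}\right)^{2} = \left(\frac{\sqrt{3} \sqrt{\frac{1}{-5} \cdot 25}}{3}\right)^{2} = \left(\frac{\sqrt{3} \sqrt{\left(- \frac{1}{5}\right) 25}}{3}\right)^{2} = \left(\frac{\sqrt{3} \sqrt{-5}}{3}\right)^{2} = \left(\frac{\sqrt{3} i \sqrt{5}}{3}\right)^{2} = \left(\frac{i \sqrt{15}}{3}\right)^{2} = - \frac{5}{3}$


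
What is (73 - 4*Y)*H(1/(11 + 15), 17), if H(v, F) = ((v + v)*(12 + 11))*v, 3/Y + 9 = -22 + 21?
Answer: 8533/1690 ≈ 5.0491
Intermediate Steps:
Y = -3/10 (Y = 3/(-9 + (-22 + 21)) = 3/(-9 - 1) = 3/(-10) = 3*(-⅒) = -3/10 ≈ -0.30000)
H(v, F) = 46*v² (H(v, F) = ((2*v)*23)*v = (46*v)*v = 46*v²)
(73 - 4*Y)*H(1/(11 + 15), 17) = (73 - 4*(-3/10))*(46*(1/(11 + 15))²) = (73 + 6/5)*(46*(1/26)²) = 371*(46*(1/26)²)/5 = 371*(46*(1/676))/5 = (371/5)*(23/338) = 8533/1690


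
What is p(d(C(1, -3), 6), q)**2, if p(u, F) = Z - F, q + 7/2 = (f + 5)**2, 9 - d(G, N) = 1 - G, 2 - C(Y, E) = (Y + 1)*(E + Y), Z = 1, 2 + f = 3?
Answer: 3969/4 ≈ 992.25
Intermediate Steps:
f = 1 (f = -2 + 3 = 1)
C(Y, E) = 2 - (1 + Y)*(E + Y) (C(Y, E) = 2 - (Y + 1)*(E + Y) = 2 - (1 + Y)*(E + Y))
d(G, N) = 8 + G (d(G, N) = 9 - (1 - G) = 9 + (-1 + G) = 8 + G)
q = 65/2 (q = -7/2 + (1 + 5)**2 = -7/2 + 6**2 = -7/2 + 36 = 65/2 ≈ 32.500)
p(u, F) = 1 - F
p(d(C(1, -3), 6), q)**2 = (1 - 1*65/2)**2 = (1 - 65/2)**2 = (-63/2)**2 = 3969/4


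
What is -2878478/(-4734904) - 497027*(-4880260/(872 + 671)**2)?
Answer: 5742544683573206951/5636545726748 ≈ 1.0188e+6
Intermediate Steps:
-2878478/(-4734904) - 497027*(-4880260/(872 + 671)**2) = -2878478*(-1/4734904) - 497027/(1543**2*(-1/4880260)) = 1439239/2367452 - 497027/(2380849*(-1/4880260)) = 1439239/2367452 - 497027/(-2380849/4880260) = 1439239/2367452 - 497027*(-4880260/2380849) = 1439239/2367452 + 2425620987020/2380849 = 5742544683573206951/5636545726748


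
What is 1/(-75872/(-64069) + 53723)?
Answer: 64069/3442054759 ≈ 1.8614e-5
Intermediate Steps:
1/(-75872/(-64069) + 53723) = 1/(-75872*(-1/64069) + 53723) = 1/(75872/64069 + 53723) = 1/(3442054759/64069) = 64069/3442054759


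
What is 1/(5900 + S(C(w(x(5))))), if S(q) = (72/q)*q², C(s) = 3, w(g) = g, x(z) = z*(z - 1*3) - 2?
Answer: 1/6116 ≈ 0.00016351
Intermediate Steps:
x(z) = -2 + z*(-3 + z) (x(z) = z*(z - 3) - 2 = z*(-3 + z) - 2 = -2 + z*(-3 + z))
S(q) = 72*q
1/(5900 + S(C(w(x(5))))) = 1/(5900 + 72*3) = 1/(5900 + 216) = 1/6116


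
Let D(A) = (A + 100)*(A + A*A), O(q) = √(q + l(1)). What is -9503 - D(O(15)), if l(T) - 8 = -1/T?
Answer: -11725 - 122*√22 ≈ -12297.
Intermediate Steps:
l(T) = 8 - 1/T
O(q) = √(7 + q) (O(q) = √(q + (8 - 1/1)) = √(q + (8 - 1*1)) = √(q + (8 - 1)) = √(q + 7) = √(7 + q))
D(A) = (100 + A)*(A + A²)
-9503 - D(O(15)) = -9503 - √(7 + 15)*(100 + (√(7 + 15))² + 101*√(7 + 15)) = -9503 - √22*(100 + (√22)² + 101*√22) = -9503 - √22*(100 + 22 + 101*√22) = -9503 - √22*(122 + 101*√22)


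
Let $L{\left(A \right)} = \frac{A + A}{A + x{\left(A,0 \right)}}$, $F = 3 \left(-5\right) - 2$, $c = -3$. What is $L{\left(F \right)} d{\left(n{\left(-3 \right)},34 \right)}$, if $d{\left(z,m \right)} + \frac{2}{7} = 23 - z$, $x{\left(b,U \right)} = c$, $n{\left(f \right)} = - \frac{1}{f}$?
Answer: $\frac{799}{21} \approx 38.048$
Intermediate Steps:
$x{\left(b,U \right)} = -3$
$d{\left(z,m \right)} = \frac{159}{7} - z$ ($d{\left(z,m \right)} = - \frac{2}{7} - \left(-23 + z\right) = \frac{159}{7} - z$)
$F = -17$ ($F = -15 - 2 = -17$)
$L{\left(A \right)} = \frac{2 A}{-3 + A}$ ($L{\left(A \right)} = \frac{A + A}{A - 3} = \frac{2 A}{-3 + A}$)
$L{\left(F \right)} d{\left(n{\left(-3 \right)},34 \right)} = 2 \left(-17\right) \frac{1}{-3 - 17} \left(\frac{159}{7} - - \frac{1}{-3}\right) = 2 \left(-17\right) \frac{1}{-20} \left(\frac{159}{7} - \left(-1\right) \left(- \frac{1}{3}\right)\right) = 2 \left(-17\right) \left(- \frac{1}{20}\right) \left(\frac{159}{7} - \frac{1}{3}\right) = \frac{17 \left(\frac{159}{7} - \frac{1}{3}\right)}{10} = \frac{17}{10} \cdot \frac{470}{21} = \frac{799}{21}$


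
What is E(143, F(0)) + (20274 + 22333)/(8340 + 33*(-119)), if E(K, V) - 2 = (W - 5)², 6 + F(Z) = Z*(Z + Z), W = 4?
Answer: 55846/4413 ≈ 12.655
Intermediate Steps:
F(Z) = -6 + 2*Z² (F(Z) = -6 + Z*(Z + Z) = -6 + Z*(2*Z) = -6 + 2*Z²)
E(K, V) = 3 (E(K, V) = 2 + (4 - 5)² = 2 + (-1)² = 2 + 1 = 3)
E(143, F(0)) + (20274 + 22333)/(8340 + 33*(-119)) = 3 + (20274 + 22333)/(8340 + 33*(-119)) = 3 + 42607/(8340 - 3927) = 3 + 42607/4413 = 55846/4413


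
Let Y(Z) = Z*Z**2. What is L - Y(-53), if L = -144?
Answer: 148733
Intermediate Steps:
Y(Z) = Z**3
L - Y(-53) = -144 - 1*(-53)**3 = -144 - 1*(-148877) = -144 + 148877 = 148733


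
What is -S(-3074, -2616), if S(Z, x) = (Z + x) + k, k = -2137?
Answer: 7827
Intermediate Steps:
S(Z, x) = -2137 + Z + x (S(Z, x) = (Z + x) - 2137 = -2137 + Z + x)
-S(-3074, -2616) = -(-2137 - 3074 - 2616) = -1*(-7827) = 7827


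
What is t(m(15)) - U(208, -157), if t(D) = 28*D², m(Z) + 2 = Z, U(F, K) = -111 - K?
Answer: 4686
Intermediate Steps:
m(Z) = -2 + Z
t(m(15)) - U(208, -157) = 28*(-2 + 15)² - (-111 - 1*(-157)) = 28*13² - (-111 + 157) = 28*169 - 1*46 = 4732 - 46 = 4686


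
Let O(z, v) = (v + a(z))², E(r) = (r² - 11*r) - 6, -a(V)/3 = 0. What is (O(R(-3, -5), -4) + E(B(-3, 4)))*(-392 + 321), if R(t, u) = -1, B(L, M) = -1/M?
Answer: -14555/16 ≈ -909.69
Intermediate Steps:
a(V) = 0 (a(V) = -3*0 = 0)
E(r) = -6 + r² - 11*r
O(z, v) = v² (O(z, v) = (v + 0)² = v²)
(O(R(-3, -5), -4) + E(B(-3, 4)))*(-392 + 321) = ((-4)² + (-6 + (-1/4)² - (-11)/4))*(-392 + 321) = (16 + (-6 + (-1*¼)² - (-11)/4))*(-71) = (16 + (-6 + (-¼)² - 11*(-¼)))*(-71) = (16 + (-6 + 1/16 + 11/4))*(-71) = (16 - 51/16)*(-71) = (205/16)*(-71) = -14555/16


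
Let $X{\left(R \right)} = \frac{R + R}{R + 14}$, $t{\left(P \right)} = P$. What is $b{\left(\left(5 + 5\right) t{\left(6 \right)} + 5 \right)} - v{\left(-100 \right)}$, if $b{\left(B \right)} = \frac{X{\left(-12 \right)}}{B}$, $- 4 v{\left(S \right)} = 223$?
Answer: $\frac{14447}{260} \approx 55.565$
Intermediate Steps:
$v{\left(S \right)} = - \frac{223}{4}$ ($v{\left(S \right)} = \left(- \frac{1}{4}\right) 223 = - \frac{223}{4}$)
$X{\left(R \right)} = \frac{2 R}{14 + R}$
$b{\left(B \right)} = - \frac{12}{B}$ ($b{\left(B \right)} = \frac{2 \left(-12\right) \frac{1}{14 - 12}}{B} = \frac{2 \left(-12\right) \frac{1}{2}}{B} = - \frac{12}{B}$)
$b{\left(\left(5 + 5\right) t{\left(6 \right)} + 5 \right)} - v{\left(-100 \right)} = - \frac{12}{\left(5 + 5\right) 6 + 5} - - \frac{223}{4} = - \frac{12}{10 \cdot 6 + 5} + \frac{223}{4} = - \frac{12}{60 + 5} + \frac{223}{4} = - \frac{12}{65} + \frac{223}{4} = \frac{14447}{260}$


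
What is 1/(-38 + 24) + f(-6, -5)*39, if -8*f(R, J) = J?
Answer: 1361/56 ≈ 24.304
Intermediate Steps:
f(R, J) = -J/8
1/(-38 + 24) + f(-6, -5)*39 = 1/(-38 + 24) - 1/8*(-5)*39 = 1/(-14) + (5/8)*39 = -1/14 + 195/8 = 1361/56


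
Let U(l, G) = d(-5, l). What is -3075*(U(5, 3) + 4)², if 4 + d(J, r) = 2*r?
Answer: -307500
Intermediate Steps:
d(J, r) = -4 + 2*r
U(l, G) = -4 + 2*l
-3075*(U(5, 3) + 4)² = -3075*((-4 + 2*5) + 4)² = -3075*((-4 + 10) + 4)² = -3075*(6 + 4)² = -3075*10² = -3075*100 = -307500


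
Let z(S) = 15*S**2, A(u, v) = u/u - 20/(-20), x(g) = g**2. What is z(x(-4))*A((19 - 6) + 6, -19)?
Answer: 7680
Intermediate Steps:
A(u, v) = 2 (A(u, v) = 1 - 20*(-1/20) = 1 + 1 = 2)
z(x(-4))*A((19 - 6) + 6, -19) = (15*((-4)**2)**2)*2 = (15*16**2)*2 = (15*256)*2 = 3840*2 = 7680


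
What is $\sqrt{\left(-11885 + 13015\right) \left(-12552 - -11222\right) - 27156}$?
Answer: $2 i \sqrt{382514} \approx 1237.0 i$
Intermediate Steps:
$\sqrt{\left(-11885 + 13015\right) \left(-12552 - -11222\right) - 27156} = \sqrt{1130 \left(-12552 + 11222\right) - 27156} = \sqrt{1130 \left(-1330\right) - 27156} = \sqrt{-1502900 - 27156} = \sqrt{-1530056} = 2 i \sqrt{382514}$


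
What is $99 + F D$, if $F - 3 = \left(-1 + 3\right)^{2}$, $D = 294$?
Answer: $2157$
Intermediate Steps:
$F = 7$ ($F = 3 + \left(-1 + 3\right)^{2} = 3 + 2^{2} = 3 + 4 = 7$)
$99 + F D = 99 + 7 \cdot 294 = 99 + 2058 = 2157$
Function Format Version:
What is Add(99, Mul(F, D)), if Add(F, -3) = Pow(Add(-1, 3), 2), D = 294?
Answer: 2157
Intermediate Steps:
F = 7 (F = Add(3, Pow(Add(-1, 3), 2)) = Add(3, Pow(2, 2)) = Add(3, 4) = 7)
Add(99, Mul(F, D)) = Add(99, Mul(7, 294)) = Add(99, 2058) = 2157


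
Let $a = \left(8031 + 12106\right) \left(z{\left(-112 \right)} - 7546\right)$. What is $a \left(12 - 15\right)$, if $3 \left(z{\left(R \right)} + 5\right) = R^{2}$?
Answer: $203564933$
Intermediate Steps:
$z{\left(R \right)} = -5 + \frac{R^{2}}{3}$
$a = - \frac{203564933}{3}$ ($a = \left(8031 + 12106\right) \left(\left(-5 + \frac{\left(-112\right)^{2}}{3}\right) - 7546\right) = 20137 \left(\left(-5 + \frac{1}{3} \cdot 12544\right) - 7546\right) = 20137 \left(\left(-5 + \frac{12544}{3}\right) - 7546\right) = 20137 \left(\frac{12529}{3} - 7546\right) = 20137 \left(- \frac{10109}{3}\right) = - \frac{203564933}{3} \approx -6.7855 \cdot 10^{7}$)
$a \left(12 - 15\right) = - \frac{203564933 \left(12 - 15\right)}{3} = \left(- \frac{203564933}{3}\right) \left(-3\right) = 203564933$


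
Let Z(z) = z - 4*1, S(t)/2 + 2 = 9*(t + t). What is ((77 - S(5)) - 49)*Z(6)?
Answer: -296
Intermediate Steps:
S(t) = -4 + 36*t (S(t) = -4 + 2*(9*(t + t)) = -4 + 2*(9*(2*t)) = -4 + 2*(18*t) = -4 + 36*t)
Z(z) = -4 + z (Z(z) = z - 4 = -4 + z)
((77 - S(5)) - 49)*Z(6) = ((77 - (-4 + 36*5)) - 49)*(-4 + 6) = ((77 - (-4 + 180)) - 49)*2 = ((77 - 1*176) - 49)*2 = ((77 - 176) - 49)*2 = (-99 - 49)*2 = -148*2 = -296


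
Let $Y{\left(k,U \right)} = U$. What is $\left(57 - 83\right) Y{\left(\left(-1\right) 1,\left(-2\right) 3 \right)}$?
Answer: $156$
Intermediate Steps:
$\left(57 - 83\right) Y{\left(\left(-1\right) 1,\left(-2\right) 3 \right)} = \left(57 - 83\right) \left(\left(-2\right) 3\right) = \left(-26\right) \left(-6\right) = 156$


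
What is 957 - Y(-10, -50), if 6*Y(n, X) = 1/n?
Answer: 57421/60 ≈ 957.02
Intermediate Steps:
Y(n, X) = 1/(6*n)
957 - Y(-10, -50) = 957 - 1/(6*(-10)) = 957 - (-1)/(6*10) = 957 - 1*(-1/60) = 957 + 1/60 = 57421/60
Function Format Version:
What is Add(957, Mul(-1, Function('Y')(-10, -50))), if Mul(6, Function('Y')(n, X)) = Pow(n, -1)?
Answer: Rational(57421, 60) ≈ 957.02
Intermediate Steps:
Function('Y')(n, X) = Mul(Rational(1, 6), Pow(n, -1))
Add(957, Mul(-1, Function('Y')(-10, -50))) = Add(957, Mul(-1, Mul(Rational(1, 6), Pow(-10, -1)))) = Add(957, Mul(-1, Mul(Rational(1, 6), Rational(-1, 10)))) = Add(957, Mul(-1, Rational(-1, 60))) = Add(957, Rational(1, 60)) = Rational(57421, 60)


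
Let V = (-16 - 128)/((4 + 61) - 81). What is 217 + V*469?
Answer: 4438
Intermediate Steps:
V = 9 (V = -144/(65 - 81) = -144/(-16) = -144*(-1/16) = 9)
217 + V*469 = 217 + 9*469 = 217 + 4221 = 4438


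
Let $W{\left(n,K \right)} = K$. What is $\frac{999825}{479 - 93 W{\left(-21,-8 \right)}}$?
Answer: $\frac{999825}{1223} \approx 817.52$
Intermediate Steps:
$\frac{999825}{479 - 93 W{\left(-21,-8 \right)}} = \frac{999825}{479 - -744} = \frac{999825}{479 + 744} = \frac{999825}{1223}$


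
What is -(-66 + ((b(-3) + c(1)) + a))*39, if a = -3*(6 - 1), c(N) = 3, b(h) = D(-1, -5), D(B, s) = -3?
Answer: 3159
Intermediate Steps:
b(h) = -3
a = -15 (a = -3*5 = -15)
-(-66 + ((b(-3) + c(1)) + a))*39 = -(-66 + ((-3 + 3) - 15))*39 = -(-66 + (0 - 15))*39 = -(-66 - 15)*39 = -(-81)*39 = -1*(-3159) = 3159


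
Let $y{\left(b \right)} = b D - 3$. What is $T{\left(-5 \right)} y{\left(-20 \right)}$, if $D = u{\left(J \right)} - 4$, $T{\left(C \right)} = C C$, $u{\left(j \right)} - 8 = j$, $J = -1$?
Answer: $-1575$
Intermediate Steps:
$u{\left(j \right)} = 8 + j$
$T{\left(C \right)} = C^{2}$
$D = 3$ ($D = \left(8 - 1\right) - 4 = 7 - 4 = 3$)
$y{\left(b \right)} = -3 + 3 b$ ($y{\left(b \right)} = b 3 - 3 = 3 b - 3 = -3 + 3 b$)
$T{\left(-5 \right)} y{\left(-20 \right)} = \left(-5\right)^{2} \left(-3 + 3 \left(-20\right)\right) = 25 \left(-3 - 60\right) = 25 \left(-63\right) = -1575$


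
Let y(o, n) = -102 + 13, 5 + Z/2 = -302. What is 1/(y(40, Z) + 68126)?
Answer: 1/68037 ≈ 1.4698e-5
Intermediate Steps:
Z = -614 (Z = -10 + 2*(-302) = -10 - 604 = -614)
y(o, n) = -89
1/(y(40, Z) + 68126) = 1/(-89 + 68126) = 1/68037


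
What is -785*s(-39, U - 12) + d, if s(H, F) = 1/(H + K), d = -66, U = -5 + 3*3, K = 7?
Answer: -1327/32 ≈ -41.469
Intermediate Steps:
U = 4 (U = -5 + 9 = 4)
s(H, F) = 1/(7 + H) (s(H, F) = 1/(H + 7) = 1/(7 + H))
-785*s(-39, U - 12) + d = -785/(7 - 39) - 66 = -785/(-32) - 66 = -785*(-1/32) - 66 = 785/32 - 66 = -1327/32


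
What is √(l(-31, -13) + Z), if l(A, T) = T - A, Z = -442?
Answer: 2*I*√106 ≈ 20.591*I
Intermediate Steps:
√(l(-31, -13) + Z) = √((-13 - 1*(-31)) - 442) = √((-13 + 31) - 442) = √(18 - 442) = √(-424) = 2*I*√106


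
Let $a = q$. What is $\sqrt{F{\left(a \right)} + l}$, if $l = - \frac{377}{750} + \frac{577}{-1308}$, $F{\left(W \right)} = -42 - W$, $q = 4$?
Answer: $\frac{7 i \sqrt{28456085}}{5450} \approx 6.8516 i$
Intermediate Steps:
$a = 4$
$l = - \frac{51437}{54500}$ ($l = \left(-377\right) \frac{1}{750} + 577 \left(- \frac{1}{1308}\right) = - \frac{377}{750} - \frac{577}{1308} = - \frac{51437}{54500} \approx -0.9438$)
$\sqrt{F{\left(a \right)} + l} = \sqrt{\left(-42 - 4\right) - \frac{51437}{54500}} = \sqrt{-46 - \frac{51437}{54500}} = \sqrt{- \frac{2558437}{54500}} = \frac{7 i \sqrt{28456085}}{5450}$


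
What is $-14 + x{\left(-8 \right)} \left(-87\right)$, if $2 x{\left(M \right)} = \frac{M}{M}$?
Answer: $- \frac{115}{2} \approx -57.5$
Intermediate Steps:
$x{\left(M \right)} = \frac{1}{2}$ ($x{\left(M \right)} = \frac{M \frac{1}{M}}{2} = \frac{1}{2} \cdot 1 = \frac{1}{2}$)
$-14 + x{\left(-8 \right)} \left(-87\right) = -14 + \frac{1}{2} \left(-87\right) = -14 - \frac{87}{2} = - \frac{115}{2}$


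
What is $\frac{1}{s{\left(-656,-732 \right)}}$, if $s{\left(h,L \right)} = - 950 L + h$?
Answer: $\frac{1}{694744} \approx 1.4394 \cdot 10^{-6}$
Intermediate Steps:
$s{\left(h,L \right)} = h - 950 L$
$\frac{1}{s{\left(-656,-732 \right)}} = \frac{1}{-656 - -695400} = \frac{1}{-656 + 695400} = \frac{1}{694744}$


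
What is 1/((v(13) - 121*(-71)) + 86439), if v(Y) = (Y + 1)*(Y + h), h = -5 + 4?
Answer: 1/95198 ≈ 1.0504e-5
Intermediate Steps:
h = -1
v(Y) = (1 + Y)*(-1 + Y) (v(Y) = (Y + 1)*(Y - 1) = (1 + Y)*(-1 + Y))
1/((v(13) - 121*(-71)) + 86439) = 1/(((-1 + 13²) - 121*(-71)) + 86439) = 1/(((-1 + 169) + 8591) + 86439) = 1/((168 + 8591) + 86439) = 1/(8759 + 86439) = 1/95198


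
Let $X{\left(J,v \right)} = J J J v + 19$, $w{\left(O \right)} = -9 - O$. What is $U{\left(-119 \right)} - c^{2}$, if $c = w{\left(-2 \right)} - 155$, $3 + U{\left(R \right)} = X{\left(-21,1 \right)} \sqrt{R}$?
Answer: $-26247 - 9242 i \sqrt{119} \approx -26247.0 - 1.0082 \cdot 10^{5} i$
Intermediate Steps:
$X{\left(J,v \right)} = 19 + v J^{3}$ ($X{\left(J,v \right)} = J^{2} J v + 19 = J^{3} v + 19 = v J^{3} + 19 = 19 + v J^{3}$)
$U{\left(R \right)} = -3 - 9242 \sqrt{R}$ ($U{\left(R \right)} = -3 + \left(19 + 1 \left(-21\right)^{3}\right) \sqrt{R} = -3 + \left(19 + 1 \left(-9261\right)\right) \sqrt{R} = -3 + \left(19 - 9261\right) \sqrt{R} = -3 - 9242 \sqrt{R}$)
$c = -162$ ($c = \left(-9 - -2\right) - 155 = \left(-9 + 2\right) - 155 = -7 - 155 = -162$)
$U{\left(-119 \right)} - c^{2} = \left(-3 - 9242 \sqrt{-119}\right) - \left(-162\right)^{2} = \left(-3 - 9242 i \sqrt{119}\right) - 26244 = -26247 - 9242 i \sqrt{119}$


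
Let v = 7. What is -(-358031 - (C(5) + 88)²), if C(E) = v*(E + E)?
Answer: 382995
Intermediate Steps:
C(E) = 14*E (C(E) = 7*(E + E) = 7*(2*E) = 14*E)
-(-358031 - (C(5) + 88)²) = -(-358031 - (14*5 + 88)²) = -(-358031 - (70 + 88)²) = -(-358031 - 1*158²) = -(-358031 - 1*24964) = -(-358031 - 24964) = -1*(-382995) = 382995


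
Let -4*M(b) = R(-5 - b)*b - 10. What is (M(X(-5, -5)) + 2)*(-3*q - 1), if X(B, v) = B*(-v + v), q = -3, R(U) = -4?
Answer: 36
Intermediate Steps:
X(B, v) = 0 (X(B, v) = B*0 = 0)
M(b) = 5/2 + b (M(b) = -(-4*b - 10)/4 = -(-10 - 4*b)/4 = 5/2 + b)
(M(X(-5, -5)) + 2)*(-3*q - 1) = ((5/2 + 0) + 2)*(-3*(-3) - 1) = (5/2 + 2)*(9 - 1) = (9/2)*8 = 36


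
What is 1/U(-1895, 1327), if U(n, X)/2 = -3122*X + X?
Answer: -1/8283134 ≈ -1.2073e-7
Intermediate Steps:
U(n, X) = -6242*X (U(n, X) = 2*(-3122*X + X) = 2*(-3121*X) = -6242*X)
1/U(-1895, 1327) = 1/(-6242*1327) = 1/(-8283134) = -1/8283134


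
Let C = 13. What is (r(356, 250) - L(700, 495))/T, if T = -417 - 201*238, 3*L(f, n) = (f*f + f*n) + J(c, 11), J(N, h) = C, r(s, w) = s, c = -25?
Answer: 167089/28953 ≈ 5.7710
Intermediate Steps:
J(N, h) = 13
L(f, n) = 13/3 + f²/3 + f*n/3 (L(f, n) = ((f*f + f*n) + 13)/3 = ((f² + f*n) + 13)/3 = (13 + f² + f*n)/3 = 13/3 + f²/3 + f*n/3)
T = -48255 (T = -417 - 47838 = -48255)
(r(356, 250) - L(700, 495))/T = (356 - (13/3 + (⅓)*700² + (⅓)*700*495))/(-48255) = (356 - (13/3 + (⅓)*490000 + 115500))*(-1/48255) = (356 - (13/3 + 490000/3 + 115500))*(-1/48255) = (356 - 1*836513/3)*(-1/48255) = (356 - 836513/3)*(-1/48255) = -835445/3*(-1/48255) = 167089/28953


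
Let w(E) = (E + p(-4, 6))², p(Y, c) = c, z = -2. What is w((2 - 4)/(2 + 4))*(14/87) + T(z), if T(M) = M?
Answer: 2480/783 ≈ 3.1673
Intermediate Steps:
w(E) = (6 + E)² (w(E) = (E + 6)² = (6 + E)²)
w((2 - 4)/(2 + 4))*(14/87) + T(z) = (6 + (2 - 4)/(2 + 4))²*(14/87) - 2 = (6 - 2/6)²*(14*(1/87)) - 2 = (6 - 2*⅙)²*(14/87) - 2 = (6 - ⅓)²*(14/87) - 2 = (17/3)²*(14/87) - 2 = (289/9)*(14/87) - 2 = 4046/783 - 2 = 2480/783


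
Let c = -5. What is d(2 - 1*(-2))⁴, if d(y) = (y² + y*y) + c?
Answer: 531441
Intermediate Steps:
d(y) = -5 + 2*y² (d(y) = (y² + y*y) - 5 = (y² + y²) - 5 = 2*y² - 5 = -5 + 2*y²)
d(2 - 1*(-2))⁴ = (-5 + 2*(2 - 1*(-2))²)⁴ = (-5 + 2*(2 + 2)²)⁴ = (-5 + 2*4²)⁴ = (-5 + 2*16)⁴ = (-5 + 32)⁴ = 27⁴ = 531441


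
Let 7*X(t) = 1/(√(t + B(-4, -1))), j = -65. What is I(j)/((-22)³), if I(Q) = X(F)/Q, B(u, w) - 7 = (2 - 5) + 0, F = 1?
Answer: √5/24224200 ≈ 9.2307e-8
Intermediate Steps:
B(u, w) = 4 (B(u, w) = 7 + ((2 - 5) + 0) = 7 + (-3 + 0) = 7 - 3 = 4)
X(t) = 1/(7*√(4 + t)) (X(t) = 1/(7*(√(t + 4))) = 1/(7*(√(4 + t))) = 1/(7*√(4 + t)))
I(Q) = √5/(35*Q) (I(Q) = (1/(7*√(4 + 1)))/Q = (1/(7*√5))/Q = ((√5/5)/7)/Q = (√5/35)/Q = √5/(35*Q))
I(j)/((-22)³) = ((1/35)*√5/(-65))/((-22)³) = ((1/35)*√5*(-1/65))/(-10648) = -√5/2275*(-1/10648) = √5/24224200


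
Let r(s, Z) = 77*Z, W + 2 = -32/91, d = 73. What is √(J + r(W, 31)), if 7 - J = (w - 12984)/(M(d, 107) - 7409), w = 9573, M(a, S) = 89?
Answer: √3562536030/1220 ≈ 48.924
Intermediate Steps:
W = -214/91 (W = -2 - 32/91 = -214/91 ≈ -2.3516)
J = 15943/2440 (J = 7 - (9573 - 12984)/(89 - 7409) = 7 - (-3411)/(-7320) = 7 - (-3411)*(-1)/7320 = 7 - 1*1137/2440 = 7 - 1137/2440 = 15943/2440 ≈ 6.5340)
√(J + r(W, 31)) = √(15943/2440 + 77*31) = √(15943/2440 + 2387) = √(5840223/2440) = √3562536030/1220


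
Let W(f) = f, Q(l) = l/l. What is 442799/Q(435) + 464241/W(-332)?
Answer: 146545027/332 ≈ 4.4140e+5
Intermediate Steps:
Q(l) = 1
442799/Q(435) + 464241/W(-332) = 442799/1 + 464241/(-332) = 442799*1 + 464241*(-1/332) = 442799 - 464241/332 = 146545027/332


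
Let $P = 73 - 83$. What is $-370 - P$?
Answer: $-360$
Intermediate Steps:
$P = -10$
$-370 - P = -370 - -10 = -370 + 10 = -360$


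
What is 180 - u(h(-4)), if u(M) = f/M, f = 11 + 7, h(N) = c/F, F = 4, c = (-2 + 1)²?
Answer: 108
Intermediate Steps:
c = 1 (c = (-1)² = 1)
h(N) = ¼ (h(N) = 1/4 = 1*(¼) = ¼)
f = 18
u(M) = 18/M
180 - u(h(-4)) = 180 - 18/¼ = 180 - 18*4 = 180 - 1*72 = 180 - 72 = 108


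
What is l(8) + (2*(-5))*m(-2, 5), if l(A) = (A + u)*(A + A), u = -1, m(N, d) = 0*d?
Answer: 112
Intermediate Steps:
m(N, d) = 0
l(A) = 2*A*(-1 + A) (l(A) = (A - 1)*(A + A) = (-1 + A)*(2*A) = 2*A*(-1 + A))
l(8) + (2*(-5))*m(-2, 5) = 2*8*(-1 + 8) + (2*(-5))*0 = 2*8*7 - 10*0 = 112 + 0 = 112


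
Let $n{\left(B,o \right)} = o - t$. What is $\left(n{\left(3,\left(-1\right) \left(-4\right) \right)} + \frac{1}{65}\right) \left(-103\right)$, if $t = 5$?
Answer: $\frac{6592}{65} \approx 101.42$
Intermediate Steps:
$n{\left(B,o \right)} = -5 + o$ ($n{\left(B,o \right)} = o - 5 = -5 + o$)
$\left(n{\left(3,\left(-1\right) \left(-4\right) \right)} + \frac{1}{65}\right) \left(-103\right) = \left(\left(-5 - -4\right) + \frac{1}{65}\right) \left(-103\right) = \left(\left(-5 + 4\right) + \frac{1}{65}\right) \left(-103\right) = \left(-1 + \frac{1}{65}\right) \left(-103\right) = \left(- \frac{64}{65}\right) \left(-103\right) = \frac{6592}{65}$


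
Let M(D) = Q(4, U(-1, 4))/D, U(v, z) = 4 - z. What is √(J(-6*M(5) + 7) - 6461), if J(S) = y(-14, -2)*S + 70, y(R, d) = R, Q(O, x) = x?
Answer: 3*I*√721 ≈ 80.554*I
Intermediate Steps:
M(D) = 0 (M(D) = (4 - 1*4)/D = (4 - 4)/D = 0/D = 0)
J(S) = 70 - 14*S (J(S) = -14*S + 70 = 70 - 14*S)
√(J(-6*M(5) + 7) - 6461) = √((70 - 14*(-6*0 + 7)) - 6461) = √((70 - 14*(0 + 7)) - 6461) = √((70 - 14*7) - 6461) = √((70 - 98) - 6461) = √(-28 - 6461) = √(-6489) = 3*I*√721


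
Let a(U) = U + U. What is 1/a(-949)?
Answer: -1/1898 ≈ -0.00052687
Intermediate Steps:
a(U) = 2*U
1/a(-949) = 1/(2*(-949)) = 1/(-1898) = -1/1898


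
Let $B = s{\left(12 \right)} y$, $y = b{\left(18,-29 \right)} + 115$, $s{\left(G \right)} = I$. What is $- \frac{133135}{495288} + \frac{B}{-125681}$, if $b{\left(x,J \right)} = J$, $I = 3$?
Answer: $- \frac{16860324239}{62248291128} \approx -0.27086$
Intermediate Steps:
$s{\left(G \right)} = 3$
$y = 86$ ($y = -29 + 115 = 86$)
$B = 258$ ($B = 3 \cdot 86 = 258$)
$- \frac{133135}{495288} + \frac{B}{-125681} = - \frac{133135}{495288} + \frac{258}{-125681} = \left(-133135\right) \frac{1}{495288} + 258 \left(- \frac{1}{125681}\right) = - \frac{133135}{495288} - \frac{258}{125681} = - \frac{16860324239}{62248291128}$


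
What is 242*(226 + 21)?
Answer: 59774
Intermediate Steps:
242*(226 + 21) = 242*247 = 59774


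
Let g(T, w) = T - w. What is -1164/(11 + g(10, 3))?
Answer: -194/3 ≈ -64.667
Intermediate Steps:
-1164/(11 + g(10, 3)) = -1164/(11 + (10 - 1*3)) = -1164/(11 + (10 - 3)) = -1164/(11 + 7) = -1164/18 = -1164*1/18 = -194/3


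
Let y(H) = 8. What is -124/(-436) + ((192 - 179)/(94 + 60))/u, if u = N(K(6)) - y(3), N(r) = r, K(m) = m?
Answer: 8131/33572 ≈ 0.24220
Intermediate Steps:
u = -2 (u = 6 - 1*8 = 6 - 8 = -2)
-124/(-436) + ((192 - 179)/(94 + 60))/u = -124/(-436) + ((192 - 179)/(94 + 60))/(-2) = -124*(-1/436) + (13/154)*(-½) = 31/109 + (13*(1/154))*(-½) = 31/109 + (13/154)*(-½) = 31/109 - 13/308 = 8131/33572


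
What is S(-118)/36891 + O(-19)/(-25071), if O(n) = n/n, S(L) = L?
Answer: -998423/308298087 ≈ -0.0032385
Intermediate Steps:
O(n) = 1
S(-118)/36891 + O(-19)/(-25071) = -118/36891 + 1/(-25071) = -118*1/36891 + 1*(-1/25071) = -118/36891 - 1/25071 = -998423/308298087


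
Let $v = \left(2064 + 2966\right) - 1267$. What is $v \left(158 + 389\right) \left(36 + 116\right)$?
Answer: $312870872$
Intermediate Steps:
$v = 3763$ ($v = 5030 - 1267 = 3763$)
$v \left(158 + 389\right) \left(36 + 116\right) = 3763 \left(158 + 389\right) \left(36 + 116\right) = 3763 \cdot 547 \cdot 152 = 3763 \cdot 83144 = 312870872$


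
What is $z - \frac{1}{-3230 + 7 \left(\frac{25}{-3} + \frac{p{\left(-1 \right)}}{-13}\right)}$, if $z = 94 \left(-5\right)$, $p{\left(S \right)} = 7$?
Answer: $- \frac{60344201}{128392} \approx -470.0$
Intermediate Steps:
$z = -470$
$z - \frac{1}{-3230 + 7 \left(\frac{25}{-3} + \frac{p{\left(-1 \right)}}{-13}\right)} = -470 - \frac{1}{-3230 + 7 \left(\frac{25}{-3} + \frac{7}{-13}\right)} = -470 - \frac{1}{-3230 + 7 \left(25 \left(- \frac{1}{3}\right) + 7 \left(- \frac{1}{13}\right)\right)} = -470 - \frac{1}{-3230 + 7 \left(- \frac{25}{3} - \frac{7}{13}\right)} = -470 - \frac{1}{-3230 + 7 \left(- \frac{346}{39}\right)} = -470 - \frac{1}{-3230 - \frac{2422}{39}} = -470 - \frac{1}{- \frac{128392}{39}} = -470 - - \frac{39}{128392} = -470 + \frac{39}{128392} = - \frac{60344201}{128392}$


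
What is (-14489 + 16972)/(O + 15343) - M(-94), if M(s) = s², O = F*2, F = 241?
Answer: -139827217/15825 ≈ -8835.8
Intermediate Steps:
O = 482 (O = 241*2 = 482)
(-14489 + 16972)/(O + 15343) - M(-94) = (-14489 + 16972)/(482 + 15343) - 1*(-94)² = 2483/15825 - 1*8836 = 2483*(1/15825) - 8836 = 2483/15825 - 8836 = -139827217/15825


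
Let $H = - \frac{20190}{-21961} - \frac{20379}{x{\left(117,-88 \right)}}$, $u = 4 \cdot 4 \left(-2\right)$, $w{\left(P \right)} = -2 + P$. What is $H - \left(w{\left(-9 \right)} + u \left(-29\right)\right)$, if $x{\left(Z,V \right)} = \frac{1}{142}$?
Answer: $- \frac{63571255145}{21961} \approx -2.8947 \cdot 10^{6}$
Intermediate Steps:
$x{\left(Z,V \right)} = \frac{1}{142}$
$u = -32$ ($u = 16 \left(-2\right) = -32$)
$H = - \frac{63551116908}{21961}$ ($H = - \frac{20190}{-21961} - 20379 \frac{1}{\frac{1}{142}} = \left(-20190\right) \left(- \frac{1}{21961}\right) - 2893818 = \frac{20190}{21961} - 2893818 = - \frac{63551116908}{21961} \approx -2.8938 \cdot 10^{6}$)
$H - \left(w{\left(-9 \right)} + u \left(-29\right)\right) = - \frac{63551116908}{21961} - \left(\left(-2 - 9\right) - -928\right) = - \frac{63551116908}{21961} - \left(-11 + 928\right) = - \frac{63551116908}{21961} - 917 = - \frac{63571255145}{21961}$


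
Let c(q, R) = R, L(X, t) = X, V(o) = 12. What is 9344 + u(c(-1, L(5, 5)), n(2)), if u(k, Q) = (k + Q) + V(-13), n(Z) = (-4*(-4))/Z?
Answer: 9369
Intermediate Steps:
n(Z) = 16/Z
u(k, Q) = 12 + Q + k (u(k, Q) = (k + Q) + 12 = (Q + k) + 12 = 12 + Q + k)
9344 + u(c(-1, L(5, 5)), n(2)) = 9344 + (12 + 16/2 + 5) = 9344 + (12 + 16*(½) + 5) = 9344 + (12 + 8 + 5) = 9344 + 25 = 9369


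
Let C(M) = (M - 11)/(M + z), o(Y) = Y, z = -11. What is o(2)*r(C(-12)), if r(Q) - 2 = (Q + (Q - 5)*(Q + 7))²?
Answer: 1926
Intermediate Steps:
C(M) = 1 (C(M) = (M - 11)/(M - 11) = (-11 + M)/(-11 + M) = 1)
r(Q) = 2 + (Q + (-5 + Q)*(7 + Q))² (r(Q) = 2 + (Q + (Q - 5)*(Q + 7))² = 2 + (Q + (-5 + Q)*(7 + Q))²)
o(2)*r(C(-12)) = 2*(2 + (-35 + 1² + 3*1)²) = 2*(2 + (-35 + 1 + 3)²) = 2*(2 + (-31)²) = 2*(2 + 961) = 2*963 = 1926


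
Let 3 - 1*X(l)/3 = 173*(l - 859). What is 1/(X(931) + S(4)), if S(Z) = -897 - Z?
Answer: -1/38260 ≈ -2.6137e-5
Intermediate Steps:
X(l) = 445830 - 519*l (X(l) = 9 - 519*(l - 859) = 9 - 519*(-859 + l) = 9 - 3*(-148607 + 173*l) = 9 + (445821 - 519*l) = 445830 - 519*l)
1/(X(931) + S(4)) = 1/((445830 - 519*931) + (-897 - 1*4)) = 1/((445830 - 483189) + (-897 - 4)) = 1/(-37359 - 901) = 1/(-38260) = -1/38260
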